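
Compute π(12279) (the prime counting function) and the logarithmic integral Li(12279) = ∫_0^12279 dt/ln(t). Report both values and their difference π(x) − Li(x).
π(12279) = 1468;  Li(12279) ≈ 1490.77;  π(x) − Li(x) ≈ -22.77.

Direct count of primes ≤ 12279 gives π(12279) = 1468. Numerical evaluation of the logarithmic integral gives Li(12279) ≈ 1490.77. The difference π(x) − Li(x) ≈ -22.77 is typically negative for small/moderate x (Li(x) overestimates), though Littlewood's theorem shows this sign changes infinitely often.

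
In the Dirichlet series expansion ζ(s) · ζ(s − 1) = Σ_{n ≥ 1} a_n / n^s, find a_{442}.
σ(442) = 756

In the product (Σ m^0/m^s)(Σ k / k^s) = Σ (Σ_{d | n} d) / n^s, the coefficient of 1/n^s is σ(n) = Σ_{d | n} d. For n = 442, divisors are [1, 2, 13, 17, 26, 34, 221, 442]; summing: σ(442) = 756.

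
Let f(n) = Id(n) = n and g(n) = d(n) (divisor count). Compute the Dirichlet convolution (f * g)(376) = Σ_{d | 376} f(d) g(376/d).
(Id * d)(376) = 1274

Divisors of 376: [1, 2, 4, 8, 47, 94, 188, 376]. For each d | 376:
  d = 1: Id(1) · d(376/1) = 1 · 8 = 8
  d = 2: Id(2) · d(376/2) = 2 · 6 = 12
  d = 4: Id(4) · d(376/4) = 4 · 4 = 16
  d = 8: Id(8) · d(376/8) = 8 · 2 = 16
  d = 47: Id(47) · d(376/47) = 47 · 4 = 188
  d = 94: Id(94) · d(376/94) = 94 · 3 = 282
  d = 188: Id(188) · d(376/188) = 188 · 2 = 376
  d = 376: Id(376) · d(376/376) = 376 · 1 = 376
Summing: (Id * d)(376) = 8 + 12 + 16 + 16 + 188 + 282 + 376 + 376 = 1274.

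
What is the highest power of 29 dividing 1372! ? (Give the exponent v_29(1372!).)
v_29(1372!) = 48

Legendre's formula: v_p(n!) = Σ_{k ≥ 1} ⌊n / p^k⌋. For p = 29, n = 1372, the terms are:
  ⌊1372/29^1⌋ = ⌊1372/29⌋ = 47
  ⌊1372/29^2⌋ = ⌊1372/841⌋ = 1
(the next term ⌊1372/29^3⌋ = 0, terminating the sum). Summing: v_29(1372!) = 47 + 1 = 48.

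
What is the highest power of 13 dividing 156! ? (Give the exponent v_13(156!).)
v_13(156!) = 12

Legendre's formula: v_p(n!) = Σ_{k ≥ 1} ⌊n / p^k⌋. For p = 13, n = 156, the terms are:
  ⌊156/13^1⌋ = ⌊156/13⌋ = 12
(the next term ⌊156/13^2⌋ = 0, terminating the sum). Summing: v_13(156!) = 12 = 12.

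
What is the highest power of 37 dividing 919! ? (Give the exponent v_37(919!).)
v_37(919!) = 24

Legendre's formula: v_p(n!) = Σ_{k ≥ 1} ⌊n / p^k⌋. For p = 37, n = 919, the terms are:
  ⌊919/37^1⌋ = ⌊919/37⌋ = 24
(the next term ⌊919/37^2⌋ = 0, terminating the sum). Summing: v_37(919!) = 24 = 24.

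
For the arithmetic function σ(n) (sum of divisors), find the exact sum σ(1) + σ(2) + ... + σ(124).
Σ_{n ≤ 124} σ(n) = 12684

Compute σ(n) for each 1 ≤ n ≤ 124: σ(1) = 1, σ(2) = 3, σ(3) = 4, σ(4) = 7, σ(5) = 6, σ(6) = 12, σ(7) = 8, σ(8) = 15, σ(9) = 13, σ(10) = 18, σ(11) = 12, σ(12) = 28, σ(13) = 14, σ(14) = 24, σ(15) = 24, σ(16) = 31, σ(17) = 18, σ(18) = 39, σ(19) = 20, σ(20) = 42, σ(21) = 32, σ(22) = 36, σ(23) = 24, σ(24) = 60, σ(25) = 31, σ(26) = 42, σ(27) = 40, σ(28) = 56, σ(29) = 30, σ(30) = 72, σ(31) = 32, σ(32) = 63, σ(33) = 48, σ(34) = 54, σ(35) = 48, σ(36) = 91, σ(37) = 38, σ(38) = 60, σ(39) = 56, σ(40) = 90, σ(41) = 42, σ(42) = 96, σ(43) = 44, σ(44) = 84, σ(45) = 78, σ(46) = 72, σ(47) = 48, σ(48) = 124, σ(49) = 57, σ(50) = 93, σ(51) = 72, σ(52) = 98, σ(53) = 54, σ(54) = 120, σ(55) = 72, σ(56) = 120, σ(57) = 80, σ(58) = 90, σ(59) = 60, σ(60) = 168, σ(61) = 62, σ(62) = 96, σ(63) = 104, σ(64) = 127, σ(65) = 84, σ(66) = 144, σ(67) = 68, σ(68) = 126, σ(69) = 96, σ(70) = 144, σ(71) = 72, σ(72) = 195, σ(73) = 74, σ(74) = 114, σ(75) = 124, σ(76) = 140, σ(77) = 96, σ(78) = 168, σ(79) = 80, σ(80) = 186, σ(81) = 121, σ(82) = 126, σ(83) = 84, σ(84) = 224, σ(85) = 108, σ(86) = 132, σ(87) = 120, σ(88) = 180, σ(89) = 90, σ(90) = 234, σ(91) = 112, σ(92) = 168, σ(93) = 128, σ(94) = 144, σ(95) = 120, σ(96) = 252, σ(97) = 98, σ(98) = 171, σ(99) = 156, σ(100) = 217, σ(101) = 102, σ(102) = 216, σ(103) = 104, σ(104) = 210, σ(105) = 192, σ(106) = 162, σ(107) = 108, σ(108) = 280, σ(109) = 110, σ(110) = 216, σ(111) = 152, σ(112) = 248, σ(113) = 114, σ(114) = 240, σ(115) = 144, σ(116) = 210, σ(117) = 182, σ(118) = 180, σ(119) = 144, σ(120) = 360, σ(121) = 133, σ(122) = 186, σ(123) = 168, σ(124) = 224. Summing all 124 values: 12684. (Average order: Σ_{n ≤ x} σ(n) ~ (π²/12) x². For x = 124, (π²/12)·124² ≈ 12646.25.)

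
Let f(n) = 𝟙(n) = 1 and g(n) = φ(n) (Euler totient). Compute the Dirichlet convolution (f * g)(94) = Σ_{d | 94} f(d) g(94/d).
(𝟙 * φ)(94) = 94

Divisors of 94: [1, 2, 47, 94]. For each d | 94:
  d = 1: 𝟙(1) · φ(94/1) = 1 · 46 = 46
  d = 2: 𝟙(2) · φ(94/2) = 1 · 46 = 46
  d = 47: 𝟙(47) · φ(94/47) = 1 · 1 = 1
  d = 94: 𝟙(94) · φ(94/94) = 1 · 1 = 1
Summing: (𝟙 * φ)(94) = 46 + 46 + 1 + 1 = 94.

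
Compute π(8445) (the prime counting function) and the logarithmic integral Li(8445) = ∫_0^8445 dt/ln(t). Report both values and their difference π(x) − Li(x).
π(8445) = 1056;  Li(8445) ≈ 1075.78;  π(x) − Li(x) ≈ -19.78.

Direct count of primes ≤ 8445 gives π(8445) = 1056. Numerical evaluation of the logarithmic integral gives Li(8445) ≈ 1075.78. The difference π(x) − Li(x) ≈ -19.78 is typically negative for small/moderate x (Li(x) overestimates), though Littlewood's theorem shows this sign changes infinitely often.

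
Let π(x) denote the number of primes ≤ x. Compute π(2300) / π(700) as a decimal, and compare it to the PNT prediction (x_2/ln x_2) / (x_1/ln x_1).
π(2300)/π(700) = 342/125 ≈ 2.7360;  PNT prediction ≈ 2.7808.

π(700) = 125 and π(2300) = 342, so π(2300)/π(700) ≈ 2.7360. The PNT-predicted ratio is (2300/ln(2300)) / (700/ln(700)) ≈ 2.7808. The two agree to within a few percent, as expected.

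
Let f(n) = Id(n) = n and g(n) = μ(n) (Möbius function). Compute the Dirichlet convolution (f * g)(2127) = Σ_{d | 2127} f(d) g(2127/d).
(Id * μ)(2127) = 1416

Divisors of 2127: [1, 3, 709, 2127]. For each d | 2127:
  d = 1: Id(1) · μ(2127/1) = 1 · 1 = 1
  d = 3: Id(3) · μ(2127/3) = 3 · -1 = -3
  d = 709: Id(709) · μ(2127/709) = 709 · -1 = -709
  d = 2127: Id(2127) · μ(2127/2127) = 2127 · 1 = 2127
Summing: (Id * μ)(2127) = 1 + -3 + -709 + 2127 = 1416.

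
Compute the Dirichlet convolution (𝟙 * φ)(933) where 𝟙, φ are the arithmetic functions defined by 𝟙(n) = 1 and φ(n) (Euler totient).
(𝟙 * φ)(933) = 933

Divisors of 933: [1, 3, 311, 933]. For each d | 933:
  d = 1: 𝟙(1) · φ(933/1) = 1 · 620 = 620
  d = 3: 𝟙(3) · φ(933/3) = 1 · 310 = 310
  d = 311: 𝟙(311) · φ(933/311) = 1 · 2 = 2
  d = 933: 𝟙(933) · φ(933/933) = 1 · 1 = 1
Summing: (𝟙 * φ)(933) = 620 + 310 + 2 + 1 = 933.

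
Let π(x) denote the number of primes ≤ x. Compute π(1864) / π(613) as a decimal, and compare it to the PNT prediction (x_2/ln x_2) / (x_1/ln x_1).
π(1864)/π(613) = 284/112 ≈ 2.5357;  PNT prediction ≈ 2.5917.

π(613) = 112 and π(1864) = 284, so π(1864)/π(613) ≈ 2.5357. The PNT-predicted ratio is (1864/ln(1864)) / (613/ln(613)) ≈ 2.5917. The two agree to within a few percent, as expected.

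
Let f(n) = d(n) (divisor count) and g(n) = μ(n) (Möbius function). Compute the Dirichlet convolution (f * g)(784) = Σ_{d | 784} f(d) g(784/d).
(d * μ)(784) = 1

Divisors of 784: [1, 2, 4, 7, 8, 14, 16, 28, 49, 56, 98, 112, 196, 392, 784]. For each d | 784:
  d = 1: d(1) · μ(784/1) = 1 · 0 = 0
  d = 2: d(2) · μ(784/2) = 2 · 0 = 0
  d = 4: d(4) · μ(784/4) = 3 · 0 = 0
  d = 7: d(7) · μ(784/7) = 2 · 0 = 0
  d = 8: d(8) · μ(784/8) = 4 · 0 = 0
  d = 14: d(14) · μ(784/14) = 4 · 0 = 0
  d = 16: d(16) · μ(784/16) = 5 · 0 = 0
  d = 28: d(28) · μ(784/28) = 6 · 0 = 0
  d = 49: d(49) · μ(784/49) = 3 · 0 = 0
  d = 56: d(56) · μ(784/56) = 8 · 1 = 8
  d = 98: d(98) · μ(784/98) = 6 · 0 = 0
  d = 112: d(112) · μ(784/112) = 10 · -1 = -10
  d = 196: d(196) · μ(784/196) = 9 · 0 = 0
  d = 392: d(392) · μ(784/392) = 12 · -1 = -12
  d = 784: d(784) · μ(784/784) = 15 · 1 = 15
Summing: (d * μ)(784) = 0 + 0 + 0 + 0 + 0 + 0 + 0 + 0 + 0 + 8 + 0 + -10 + 0 + -12 + 15 = 1.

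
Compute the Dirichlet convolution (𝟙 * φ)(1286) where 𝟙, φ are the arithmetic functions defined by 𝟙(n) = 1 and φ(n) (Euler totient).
(𝟙 * φ)(1286) = 1286

Divisors of 1286: [1, 2, 643, 1286]. For each d | 1286:
  d = 1: 𝟙(1) · φ(1286/1) = 1 · 642 = 642
  d = 2: 𝟙(2) · φ(1286/2) = 1 · 642 = 642
  d = 643: 𝟙(643) · φ(1286/643) = 1 · 1 = 1
  d = 1286: 𝟙(1286) · φ(1286/1286) = 1 · 1 = 1
Summing: (𝟙 * φ)(1286) = 642 + 642 + 1 + 1 = 1286.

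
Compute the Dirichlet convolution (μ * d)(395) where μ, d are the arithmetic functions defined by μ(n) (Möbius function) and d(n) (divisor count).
(μ * d)(395) = 1

Divisors of 395: [1, 5, 79, 395]. For each d | 395:
  d = 1: μ(1) · d(395/1) = 1 · 4 = 4
  d = 5: μ(5) · d(395/5) = -1 · 2 = -2
  d = 79: μ(79) · d(395/79) = -1 · 2 = -2
  d = 395: μ(395) · d(395/395) = 1 · 1 = 1
Summing: (μ * d)(395) = 4 + -2 + -2 + 1 = 1.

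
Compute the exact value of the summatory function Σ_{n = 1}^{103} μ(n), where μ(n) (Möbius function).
Σ_{n ≤ 103} μ(n) = -2

Compute μ(n) for each 1 ≤ n ≤ 103: μ(1) = 1, μ(2) = -1, μ(3) = -1, μ(4) = 0, μ(5) = -1, μ(6) = 1, μ(7) = -1, μ(8) = 0, μ(9) = 0, μ(10) = 1, μ(11) = -1, μ(12) = 0, μ(13) = -1, μ(14) = 1, μ(15) = 1, μ(16) = 0, μ(17) = -1, μ(18) = 0, μ(19) = -1, μ(20) = 0, μ(21) = 1, μ(22) = 1, μ(23) = -1, μ(24) = 0, μ(25) = 0, μ(26) = 1, μ(27) = 0, μ(28) = 0, μ(29) = -1, μ(30) = -1, μ(31) = -1, μ(32) = 0, μ(33) = 1, μ(34) = 1, μ(35) = 1, μ(36) = 0, μ(37) = -1, μ(38) = 1, μ(39) = 1, μ(40) = 0, μ(41) = -1, μ(42) = -1, μ(43) = -1, μ(44) = 0, μ(45) = 0, μ(46) = 1, μ(47) = -1, μ(48) = 0, μ(49) = 0, μ(50) = 0, μ(51) = 1, μ(52) = 0, μ(53) = -1, μ(54) = 0, μ(55) = 1, μ(56) = 0, μ(57) = 1, μ(58) = 1, μ(59) = -1, μ(60) = 0, μ(61) = -1, μ(62) = 1, μ(63) = 0, μ(64) = 0, μ(65) = 1, μ(66) = -1, μ(67) = -1, μ(68) = 0, μ(69) = 1, μ(70) = -1, μ(71) = -1, μ(72) = 0, μ(73) = -1, μ(74) = 1, μ(75) = 0, μ(76) = 0, μ(77) = 1, μ(78) = -1, μ(79) = -1, μ(80) = 0, μ(81) = 0, μ(82) = 1, μ(83) = -1, μ(84) = 0, μ(85) = 1, μ(86) = 1, μ(87) = 1, μ(88) = 0, μ(89) = -1, μ(90) = 0, μ(91) = 1, μ(92) = 0, μ(93) = 1, μ(94) = 1, μ(95) = 1, μ(96) = 0, μ(97) = -1, μ(98) = 0, μ(99) = 0, μ(100) = 0, μ(101) = -1, μ(102) = -1, μ(103) = -1. Summing all 103 values: -2. (Mertens function M(x) = Σ_{n ≤ x} μ(n); on average M(x) should be small (PNT ⟺ M(x) = o(x)).)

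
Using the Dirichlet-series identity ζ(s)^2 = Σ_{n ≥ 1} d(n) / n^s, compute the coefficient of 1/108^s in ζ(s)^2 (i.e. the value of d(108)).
d(108) = 12

ζ(s)^2 = (Σ 1/m^s)(Σ 1/k^s). The coefficient of 1/n^s in the product is the number of ordered pairs (m, k) with mk = n, which equals d(n). For n = 108, divisors are [1, 2, 3, 4, 6, 9, 12, 18, 27, 36, 54, 108], so d(108) = 12.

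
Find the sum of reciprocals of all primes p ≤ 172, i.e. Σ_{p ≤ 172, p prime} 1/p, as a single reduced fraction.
Σ 1/p = 1840793455149223796977553240989608507934961889604586193282330007699/962947420735983927056946215901134429196419130606213075415963491270

π(172) = 39, so the primes ≤ 172 are [2, 3, 5, 7, 11, 13, 17, 19, 23, 29, 31, 37, 41, 43, 47, 53, 59, 61, 67, 71, 73, 79, 83, 89, 97, 101, 103, 107, 109, 113, 127, 131, 137, 139, 149, 151, 157, 163, 167]. Summing 1/p over these primes: 1840793455149223796977553240989608507934961889604586193282330007699/962947420735983927056946215901134429196419130606213075415963491270 ≈ 1.9116. Mertens estimate ln ln(172) + 0.2615 ≈ 1.9000.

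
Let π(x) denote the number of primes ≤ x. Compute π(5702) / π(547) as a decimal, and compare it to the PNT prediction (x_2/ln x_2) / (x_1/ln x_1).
π(5702)/π(547) = 751/101 ≈ 7.4356;  PNT prediction ≈ 7.5988.

π(547) = 101 and π(5702) = 751, so π(5702)/π(547) ≈ 7.4356. The PNT-predicted ratio is (5702/ln(5702)) / (547/ln(547)) ≈ 7.5988. The two agree to within a few percent, as expected.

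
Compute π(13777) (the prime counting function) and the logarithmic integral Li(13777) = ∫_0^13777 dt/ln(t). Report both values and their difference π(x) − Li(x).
π(13777) = 1629;  Li(13777) ≈ 1648.88;  π(x) − Li(x) ≈ -19.88.

Direct count of primes ≤ 13777 gives π(13777) = 1629. Numerical evaluation of the logarithmic integral gives Li(13777) ≈ 1648.88. The difference π(x) − Li(x) ≈ -19.88 is typically negative for small/moderate x (Li(x) overestimates), though Littlewood's theorem shows this sign changes infinitely often.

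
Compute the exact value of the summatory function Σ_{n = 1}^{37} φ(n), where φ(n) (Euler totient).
Σ_{n ≤ 37} φ(n) = 432

Compute φ(n) for each 1 ≤ n ≤ 37: φ(1) = 1, φ(2) = 1, φ(3) = 2, φ(4) = 2, φ(5) = 4, φ(6) = 2, φ(7) = 6, φ(8) = 4, φ(9) = 6, φ(10) = 4, φ(11) = 10, φ(12) = 4, φ(13) = 12, φ(14) = 6, φ(15) = 8, φ(16) = 8, φ(17) = 16, φ(18) = 6, φ(19) = 18, φ(20) = 8, φ(21) = 12, φ(22) = 10, φ(23) = 22, φ(24) = 8, φ(25) = 20, φ(26) = 12, φ(27) = 18, φ(28) = 12, φ(29) = 28, φ(30) = 8, φ(31) = 30, φ(32) = 16, φ(33) = 20, φ(34) = 16, φ(35) = 24, φ(36) = 12, φ(37) = 36. Summing all 37 values: 432. (Average order: Σ_{n ≤ x} φ(n) ~ (3/π²) x². For x = 37, (3/π²)·37² ≈ 416.13.)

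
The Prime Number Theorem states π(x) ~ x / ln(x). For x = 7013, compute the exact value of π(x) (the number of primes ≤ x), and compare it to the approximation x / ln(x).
π(7013) = 902;  x/ln(x) ≈ 791.94;  relative error ≈ 12.20%.

Directly count primes up to 7013: π(7013) = 902. The PNT approximation gives 7013/ln(7013) ≈ 7013/8.85552 ≈ 791.94. Relative error (π(x) − x/ln(x)) / π(x) ≈ 12.20%; the approximation is known to undercount slightly (Li(x) is a better estimate).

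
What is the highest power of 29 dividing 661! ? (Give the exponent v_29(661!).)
v_29(661!) = 22

Legendre's formula: v_p(n!) = Σ_{k ≥ 1} ⌊n / p^k⌋. For p = 29, n = 661, the terms are:
  ⌊661/29^1⌋ = ⌊661/29⌋ = 22
(the next term ⌊661/29^2⌋ = 0, terminating the sum). Summing: v_29(661!) = 22 = 22.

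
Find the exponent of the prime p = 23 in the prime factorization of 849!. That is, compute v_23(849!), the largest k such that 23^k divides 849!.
v_23(849!) = 37

Legendre's formula: v_p(n!) = Σ_{k ≥ 1} ⌊n / p^k⌋. For p = 23, n = 849, the terms are:
  ⌊849/23^1⌋ = ⌊849/23⌋ = 36
  ⌊849/23^2⌋ = ⌊849/529⌋ = 1
(the next term ⌊849/23^3⌋ = 0, terminating the sum). Summing: v_23(849!) = 36 + 1 = 37.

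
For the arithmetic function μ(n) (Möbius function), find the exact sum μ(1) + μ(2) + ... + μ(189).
Σ_{n ≤ 189} μ(n) = -3

Compute μ(n) for each 1 ≤ n ≤ 189: μ(1) = 1, μ(2) = -1, μ(3) = -1, μ(4) = 0, μ(5) = -1, μ(6) = 1, μ(7) = -1, μ(8) = 0, μ(9) = 0, μ(10) = 1, μ(11) = -1, μ(12) = 0, μ(13) = -1, μ(14) = 1, μ(15) = 1, μ(16) = 0, μ(17) = -1, μ(18) = 0, μ(19) = -1, μ(20) = 0, μ(21) = 1, μ(22) = 1, μ(23) = -1, μ(24) = 0, μ(25) = 0, μ(26) = 1, μ(27) = 0, μ(28) = 0, μ(29) = -1, μ(30) = -1, μ(31) = -1, μ(32) = 0, μ(33) = 1, μ(34) = 1, μ(35) = 1, μ(36) = 0, μ(37) = -1, μ(38) = 1, μ(39) = 1, μ(40) = 0, μ(41) = -1, μ(42) = -1, μ(43) = -1, μ(44) = 0, μ(45) = 0, μ(46) = 1, μ(47) = -1, μ(48) = 0, μ(49) = 0, μ(50) = 0, μ(51) = 1, μ(52) = 0, μ(53) = -1, μ(54) = 0, μ(55) = 1, μ(56) = 0, μ(57) = 1, μ(58) = 1, μ(59) = -1, μ(60) = 0, μ(61) = -1, μ(62) = 1, μ(63) = 0, μ(64) = 0, μ(65) = 1, μ(66) = -1, μ(67) = -1, μ(68) = 0, μ(69) = 1, μ(70) = -1, μ(71) = -1, μ(72) = 0, μ(73) = -1, μ(74) = 1, μ(75) = 0, μ(76) = 0, μ(77) = 1, μ(78) = -1, μ(79) = -1, μ(80) = 0, μ(81) = 0, μ(82) = 1, μ(83) = -1, μ(84) = 0, μ(85) = 1, μ(86) = 1, μ(87) = 1, μ(88) = 0, μ(89) = -1, μ(90) = 0, μ(91) = 1, μ(92) = 0, μ(93) = 1, μ(94) = 1, μ(95) = 1, μ(96) = 0, μ(97) = -1, μ(98) = 0, μ(99) = 0, μ(100) = 0, μ(101) = -1, μ(102) = -1, μ(103) = -1, μ(104) = 0, μ(105) = -1, μ(106) = 1, μ(107) = -1, μ(108) = 0, μ(109) = -1, μ(110) = -1, μ(111) = 1, μ(112) = 0, μ(113) = -1, μ(114) = -1, μ(115) = 1, μ(116) = 0, μ(117) = 0, μ(118) = 1, μ(119) = 1, μ(120) = 0, μ(121) = 0, μ(122) = 1, μ(123) = 1, μ(124) = 0, μ(125) = 0, μ(126) = 0, μ(127) = -1, μ(128) = 0, μ(129) = 1, μ(130) = -1, μ(131) = -1, μ(132) = 0, μ(133) = 1, μ(134) = 1, μ(135) = 0, μ(136) = 0, μ(137) = -1, μ(138) = -1, μ(139) = -1, μ(140) = 0, μ(141) = 1, μ(142) = 1, μ(143) = 1, μ(144) = 0, μ(145) = 1, μ(146) = 1, μ(147) = 0, μ(148) = 0, μ(149) = -1, μ(150) = 0, μ(151) = -1, μ(152) = 0, μ(153) = 0, μ(154) = -1, μ(155) = 1, μ(156) = 0, μ(157) = -1, μ(158) = 1, μ(159) = 1, μ(160) = 0, μ(161) = 1, μ(162) = 0, μ(163) = -1, μ(164) = 0, μ(165) = -1, μ(166) = 1, μ(167) = -1, μ(168) = 0, μ(169) = 0, μ(170) = -1, μ(171) = 0, μ(172) = 0, μ(173) = -1, μ(174) = -1, μ(175) = 0, μ(176) = 0, μ(177) = 1, μ(178) = 1, μ(179) = -1, μ(180) = 0, μ(181) = -1, μ(182) = -1, μ(183) = 1, μ(184) = 0, μ(185) = 1, μ(186) = -1, μ(187) = 1, μ(188) = 0, μ(189) = 0. Summing all 189 values: -3. (Mertens function M(x) = Σ_{n ≤ x} μ(n); on average M(x) should be small (PNT ⟺ M(x) = o(x)).)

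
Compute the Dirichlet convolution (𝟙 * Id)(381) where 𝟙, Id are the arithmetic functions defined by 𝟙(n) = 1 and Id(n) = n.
(𝟙 * Id)(381) = 512

Divisors of 381: [1, 3, 127, 381]. For each d | 381:
  d = 1: 𝟙(1) · Id(381/1) = 1 · 381 = 381
  d = 3: 𝟙(3) · Id(381/3) = 1 · 127 = 127
  d = 127: 𝟙(127) · Id(381/127) = 1 · 3 = 3
  d = 381: 𝟙(381) · Id(381/381) = 1 · 1 = 1
Summing: (𝟙 * Id)(381) = 381 + 127 + 3 + 1 = 512.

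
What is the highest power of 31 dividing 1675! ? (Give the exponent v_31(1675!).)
v_31(1675!) = 55

Legendre's formula: v_p(n!) = Σ_{k ≥ 1} ⌊n / p^k⌋. For p = 31, n = 1675, the terms are:
  ⌊1675/31^1⌋ = ⌊1675/31⌋ = 54
  ⌊1675/31^2⌋ = ⌊1675/961⌋ = 1
(the next term ⌊1675/31^3⌋ = 0, terminating the sum). Summing: v_31(1675!) = 54 + 1 = 55.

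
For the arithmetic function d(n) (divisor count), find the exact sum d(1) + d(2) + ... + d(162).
Σ_{n ≤ 162} d(n) = 856

Compute d(n) for each 1 ≤ n ≤ 162: d(1) = 1, d(2) = 2, d(3) = 2, d(4) = 3, d(5) = 2, d(6) = 4, d(7) = 2, d(8) = 4, d(9) = 3, d(10) = 4, d(11) = 2, d(12) = 6, d(13) = 2, d(14) = 4, d(15) = 4, d(16) = 5, d(17) = 2, d(18) = 6, d(19) = 2, d(20) = 6, d(21) = 4, d(22) = 4, d(23) = 2, d(24) = 8, d(25) = 3, d(26) = 4, d(27) = 4, d(28) = 6, d(29) = 2, d(30) = 8, d(31) = 2, d(32) = 6, d(33) = 4, d(34) = 4, d(35) = 4, d(36) = 9, d(37) = 2, d(38) = 4, d(39) = 4, d(40) = 8, d(41) = 2, d(42) = 8, d(43) = 2, d(44) = 6, d(45) = 6, d(46) = 4, d(47) = 2, d(48) = 10, d(49) = 3, d(50) = 6, d(51) = 4, d(52) = 6, d(53) = 2, d(54) = 8, d(55) = 4, d(56) = 8, d(57) = 4, d(58) = 4, d(59) = 2, d(60) = 12, d(61) = 2, d(62) = 4, d(63) = 6, d(64) = 7, d(65) = 4, d(66) = 8, d(67) = 2, d(68) = 6, d(69) = 4, d(70) = 8, d(71) = 2, d(72) = 12, d(73) = 2, d(74) = 4, d(75) = 6, d(76) = 6, d(77) = 4, d(78) = 8, d(79) = 2, d(80) = 10, d(81) = 5, d(82) = 4, d(83) = 2, d(84) = 12, d(85) = 4, d(86) = 4, d(87) = 4, d(88) = 8, d(89) = 2, d(90) = 12, d(91) = 4, d(92) = 6, d(93) = 4, d(94) = 4, d(95) = 4, d(96) = 12, d(97) = 2, d(98) = 6, d(99) = 6, d(100) = 9, d(101) = 2, d(102) = 8, d(103) = 2, d(104) = 8, d(105) = 8, d(106) = 4, d(107) = 2, d(108) = 12, d(109) = 2, d(110) = 8, d(111) = 4, d(112) = 10, d(113) = 2, d(114) = 8, d(115) = 4, d(116) = 6, d(117) = 6, d(118) = 4, d(119) = 4, d(120) = 16, d(121) = 3, d(122) = 4, d(123) = 4, d(124) = 6, d(125) = 4, d(126) = 12, d(127) = 2, d(128) = 8, d(129) = 4, d(130) = 8, d(131) = 2, d(132) = 12, d(133) = 4, d(134) = 4, d(135) = 8, d(136) = 8, d(137) = 2, d(138) = 8, d(139) = 2, d(140) = 12, d(141) = 4, d(142) = 4, d(143) = 4, d(144) = 15, d(145) = 4, d(146) = 4, d(147) = 6, d(148) = 6, d(149) = 2, d(150) = 12, d(151) = 2, d(152) = 8, d(153) = 6, d(154) = 8, d(155) = 4, d(156) = 12, d(157) = 2, d(158) = 4, d(159) = 4, d(160) = 12, d(161) = 4, d(162) = 10. Summing all 162 values: 856. (Dirichlet's divisor formula: Σ_{n ≤ x} d(n) = x ln(x) + (2γ − 1) x + O(√x). For x = 162, the asymptotic estimate is ≈ 849.21.)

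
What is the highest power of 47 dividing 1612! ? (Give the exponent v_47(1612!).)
v_47(1612!) = 34

Legendre's formula: v_p(n!) = Σ_{k ≥ 1} ⌊n / p^k⌋. For p = 47, n = 1612, the terms are:
  ⌊1612/47^1⌋ = ⌊1612/47⌋ = 34
(the next term ⌊1612/47^2⌋ = 0, terminating the sum). Summing: v_47(1612!) = 34 = 34.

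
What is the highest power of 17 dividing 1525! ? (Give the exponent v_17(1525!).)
v_17(1525!) = 94

Legendre's formula: v_p(n!) = Σ_{k ≥ 1} ⌊n / p^k⌋. For p = 17, n = 1525, the terms are:
  ⌊1525/17^1⌋ = ⌊1525/17⌋ = 89
  ⌊1525/17^2⌋ = ⌊1525/289⌋ = 5
(the next term ⌊1525/17^3⌋ = 0, terminating the sum). Summing: v_17(1525!) = 89 + 5 = 94.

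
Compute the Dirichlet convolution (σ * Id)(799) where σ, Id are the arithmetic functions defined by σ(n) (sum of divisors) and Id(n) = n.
(σ * Id)(799) = 3325

Divisors of 799: [1, 17, 47, 799]. For each d | 799:
  d = 1: σ(1) · Id(799/1) = 1 · 799 = 799
  d = 17: σ(17) · Id(799/17) = 18 · 47 = 846
  d = 47: σ(47) · Id(799/47) = 48 · 17 = 816
  d = 799: σ(799) · Id(799/799) = 864 · 1 = 864
Summing: (σ * Id)(799) = 799 + 846 + 816 + 864 = 3325.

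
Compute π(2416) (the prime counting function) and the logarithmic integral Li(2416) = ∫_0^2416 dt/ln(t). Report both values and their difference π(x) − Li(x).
π(2416) = 358;  Li(2416) ≈ 368.85;  π(x) − Li(x) ≈ -10.85.

Direct count of primes ≤ 2416 gives π(2416) = 358. Numerical evaluation of the logarithmic integral gives Li(2416) ≈ 368.85. The difference π(x) − Li(x) ≈ -10.85 is typically negative for small/moderate x (Li(x) overestimates), though Littlewood's theorem shows this sign changes infinitely often.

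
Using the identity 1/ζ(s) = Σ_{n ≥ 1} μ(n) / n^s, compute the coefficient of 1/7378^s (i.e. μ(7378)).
μ(7378) = 1

Factor n = 7378 = 2 · 7 · 17 · 31. μ(n) = 0 if any exponent ≥ 2 (not squarefree); otherwise μ(n) = (−1)^{ω(n)} where ω(n) is the number of distinct prime factors. Applying: μ(7378) = 1.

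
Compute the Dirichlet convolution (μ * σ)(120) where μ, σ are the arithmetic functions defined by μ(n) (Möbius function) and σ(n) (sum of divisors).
(μ * σ)(120) = 120

Divisors of 120: [1, 2, 3, 4, 5, 6, 8, 10, 12, 15, 20, 24, 30, 40, 60, 120]. For each d | 120:
  d = 1: μ(1) · σ(120/1) = 1 · 360 = 360
  d = 2: μ(2) · σ(120/2) = -1 · 168 = -168
  d = 3: μ(3) · σ(120/3) = -1 · 90 = -90
  d = 4: μ(4) · σ(120/4) = 0 · 72 = 0
  d = 5: μ(5) · σ(120/5) = -1 · 60 = -60
  d = 6: μ(6) · σ(120/6) = 1 · 42 = 42
  d = 8: μ(8) · σ(120/8) = 0 · 24 = 0
  d = 10: μ(10) · σ(120/10) = 1 · 28 = 28
  d = 12: μ(12) · σ(120/12) = 0 · 18 = 0
  d = 15: μ(15) · σ(120/15) = 1 · 15 = 15
  d = 20: μ(20) · σ(120/20) = 0 · 12 = 0
  d = 24: μ(24) · σ(120/24) = 0 · 6 = 0
  d = 30: μ(30) · σ(120/30) = -1 · 7 = -7
  d = 40: μ(40) · σ(120/40) = 0 · 4 = 0
  d = 60: μ(60) · σ(120/60) = 0 · 3 = 0
  d = 120: μ(120) · σ(120/120) = 0 · 1 = 0
Summing: (μ * σ)(120) = 360 + -168 + -90 + 0 + -60 + 42 + 0 + 28 + 0 + 15 + 0 + 0 + -7 + 0 + 0 + 0 = 120.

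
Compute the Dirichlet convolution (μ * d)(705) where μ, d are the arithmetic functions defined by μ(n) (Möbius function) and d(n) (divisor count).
(μ * d)(705) = 1

Divisors of 705: [1, 3, 5, 15, 47, 141, 235, 705]. For each d | 705:
  d = 1: μ(1) · d(705/1) = 1 · 8 = 8
  d = 3: μ(3) · d(705/3) = -1 · 4 = -4
  d = 5: μ(5) · d(705/5) = -1 · 4 = -4
  d = 15: μ(15) · d(705/15) = 1 · 2 = 2
  d = 47: μ(47) · d(705/47) = -1 · 4 = -4
  d = 141: μ(141) · d(705/141) = 1 · 2 = 2
  d = 235: μ(235) · d(705/235) = 1 · 2 = 2
  d = 705: μ(705) · d(705/705) = -1 · 1 = -1
Summing: (μ * d)(705) = 8 + -4 + -4 + 2 + -4 + 2 + 2 + -1 = 1.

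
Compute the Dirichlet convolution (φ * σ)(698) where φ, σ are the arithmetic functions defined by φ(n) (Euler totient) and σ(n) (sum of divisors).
(φ * σ)(698) = 2792

Divisors of 698: [1, 2, 349, 698]. For each d | 698:
  d = 1: φ(1) · σ(698/1) = 1 · 1050 = 1050
  d = 2: φ(2) · σ(698/2) = 1 · 350 = 350
  d = 349: φ(349) · σ(698/349) = 348 · 3 = 1044
  d = 698: φ(698) · σ(698/698) = 348 · 1 = 348
Summing: (φ * σ)(698) = 1050 + 350 + 1044 + 348 = 2792.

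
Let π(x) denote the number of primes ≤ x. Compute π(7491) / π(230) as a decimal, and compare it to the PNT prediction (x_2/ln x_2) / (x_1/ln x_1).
π(7491)/π(230) = 949/50 ≈ 18.9800;  PNT prediction ≈ 19.8528.

π(230) = 50 and π(7491) = 949, so π(7491)/π(230) ≈ 18.9800. The PNT-predicted ratio is (7491/ln(7491)) / (230/ln(230)) ≈ 19.8528. The two agree to within a few percent, as expected.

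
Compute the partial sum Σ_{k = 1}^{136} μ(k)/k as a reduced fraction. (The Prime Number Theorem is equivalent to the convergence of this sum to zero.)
Σ μ(k)/k = 1798157260399775266990045811129040783798487774562/262948239526313870385685898536205956450305483726315

Values of μ(k) for 1 ≤ k ≤ 136: μ(1) = 1, μ(2) = -1, μ(3) = -1, μ(5) = -1, μ(6) = 1, μ(7) = -1, μ(10) = 1, μ(11) = -1, μ(13) = -1, μ(14) = 1, μ(15) = 1, μ(17) = -1, μ(19) = -1, μ(21) = 1, μ(22) = 1, μ(23) = -1, μ(26) = 1, μ(29) = -1, μ(30) = -1, μ(31) = -1, μ(33) = 1, μ(34) = 1, μ(35) = 1, μ(37) = -1, μ(38) = 1, μ(39) = 1, μ(41) = -1, μ(42) = -1, μ(43) = -1, μ(46) = 1, μ(47) = -1, μ(51) = 1, μ(53) = -1, μ(55) = 1, μ(57) = 1, μ(58) = 1, μ(59) = -1, μ(61) = -1, μ(62) = 1, μ(65) = 1, μ(66) = -1, μ(67) = -1, μ(69) = 1, μ(70) = -1, μ(71) = -1, μ(73) = -1, μ(74) = 1, μ(77) = 1, μ(78) = -1, μ(79) = -1, μ(82) = 1, μ(83) = -1, μ(85) = 1, μ(86) = 1, μ(87) = 1, μ(89) = -1, μ(91) = 1, μ(93) = 1, μ(94) = 1, μ(95) = 1, μ(97) = -1, μ(101) = -1, μ(102) = -1, μ(103) = -1, μ(105) = -1, μ(106) = 1, μ(107) = -1, μ(109) = -1, μ(110) = -1, μ(111) = 1, μ(113) = -1, μ(114) = -1, μ(115) = 1, μ(118) = 1, μ(119) = 1, μ(122) = 1, μ(123) = 1, μ(127) = -1, μ(129) = 1, μ(130) = -1, μ(131) = -1, μ(133) = 1, μ(134) = 1, with μ = 0 on non-squarefree integers. Summing μ(k)/k for k where μ(k) ≠ 0 gives 1798157260399775266990045811129040783798487774562/262948239526313870385685898536205956450305483726315 ≈ 0.0068. (PNT ⟺ this sum → 0 as n → ∞.)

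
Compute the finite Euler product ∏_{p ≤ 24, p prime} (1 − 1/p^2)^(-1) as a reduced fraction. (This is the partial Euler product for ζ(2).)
∏ = 718188003533/440301256704

The primes p ≤ 24 are [2, 3, 5, 7, 11, 13, 17, 19, 23]. For each prime, (1 − 1/p^2)^(-1) = p^2 / (p^2 − 1). The product is (1 − 1/2^2)^(-1), (1 − 1/3^2)^(-1), (1 − 1/5^2)^(-1), (1 − 1/7^2)^(-1), (1 − 1/11^2)^(-1), (1 − 1/13^2)^(-1), (1 − 1/17^2)^(-1), (1 − 1/19^2)^(-1), (1 − 1/23^2)^(-1) = ∏ p^2 / (p^2 − 1) = 718188003533/440301256704.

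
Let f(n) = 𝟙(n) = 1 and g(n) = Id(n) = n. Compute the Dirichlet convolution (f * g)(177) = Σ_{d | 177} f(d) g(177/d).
(𝟙 * Id)(177) = 240

Divisors of 177: [1, 3, 59, 177]. For each d | 177:
  d = 1: 𝟙(1) · Id(177/1) = 1 · 177 = 177
  d = 3: 𝟙(3) · Id(177/3) = 1 · 59 = 59
  d = 59: 𝟙(59) · Id(177/59) = 1 · 3 = 3
  d = 177: 𝟙(177) · Id(177/177) = 1 · 1 = 1
Summing: (𝟙 * Id)(177) = 177 + 59 + 3 + 1 = 240.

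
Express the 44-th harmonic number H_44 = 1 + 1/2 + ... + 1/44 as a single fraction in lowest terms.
H_44 = 5884182435213075787/1345655451257488800

Direct summation: H_44 = 1 + 1/2 + ... + 1/44. The least common denominator is lcm(1, ..., 44) = 9419588158802421600; over this denominator the numerator is 9419588158802421600 + 4709794079401210800 + 3139862719600807200 + 2354897039700605400 + 1883917631760484320 + 1569931359800403600 + 1345655451257488800 + 1177448519850302700 + 1046620906533602400 + 941958815880242160 + 856326196254765600 + 784965679900201800 + 724583704523263200 + 672827725628744400 + 627972543920161440 + 588724259925151350 + 554093421106024800 + 523310453266801200 + 495767797831706400 + 470979407940121080 + 448551817085829600 + 428163098127382800 + 409547311252279200 + 392482839950100900 + 376783526352096864 + 362291852261631600 + 348873635511200800 + 336413862814372200 + 324813384786290400 + 313986271960080720 + 303857682542013600 + 294362129962575675 + 285442065418255200 + 277046710553012400 + 269131090251497760 + 261655226633400600 + 254583463751416800 + 247883898915853200 + 241527901507754400 + 235489703970060540 + 229746052653717600 + 224275908542914800 + 219060189739591200 + 214081549063691400 = 41189277046491530509, so H_44 = 41189277046491530509/9419588158802421600; reducing by gcd(41189277046491530509, 9419588158802421600) = 7 gives 5884182435213075787/1345655451257488800 ≈ 4.37273. (The PNT-adjacent estimate ln(44) + γ ≈ 4.36141 matches within O(1/n).)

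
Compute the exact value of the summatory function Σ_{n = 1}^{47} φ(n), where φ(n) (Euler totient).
Σ_{n ≤ 47} φ(n) = 696

Compute φ(n) for each 1 ≤ n ≤ 47: φ(1) = 1, φ(2) = 1, φ(3) = 2, φ(4) = 2, φ(5) = 4, φ(6) = 2, φ(7) = 6, φ(8) = 4, φ(9) = 6, φ(10) = 4, φ(11) = 10, φ(12) = 4, φ(13) = 12, φ(14) = 6, φ(15) = 8, φ(16) = 8, φ(17) = 16, φ(18) = 6, φ(19) = 18, φ(20) = 8, φ(21) = 12, φ(22) = 10, φ(23) = 22, φ(24) = 8, φ(25) = 20, φ(26) = 12, φ(27) = 18, φ(28) = 12, φ(29) = 28, φ(30) = 8, φ(31) = 30, φ(32) = 16, φ(33) = 20, φ(34) = 16, φ(35) = 24, φ(36) = 12, φ(37) = 36, φ(38) = 18, φ(39) = 24, φ(40) = 16, φ(41) = 40, φ(42) = 12, φ(43) = 42, φ(44) = 20, φ(45) = 24, φ(46) = 22, φ(47) = 46. Summing all 47 values: 696. (Average order: Σ_{n ≤ x} φ(n) ~ (3/π²) x². For x = 47, (3/π²)·47² ≈ 671.46.)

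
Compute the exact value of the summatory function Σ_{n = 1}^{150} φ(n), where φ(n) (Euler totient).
Σ_{n ≤ 150} φ(n) = 6858

Compute φ(n) for each 1 ≤ n ≤ 150: φ(1) = 1, φ(2) = 1, φ(3) = 2, φ(4) = 2, φ(5) = 4, φ(6) = 2, φ(7) = 6, φ(8) = 4, φ(9) = 6, φ(10) = 4, φ(11) = 10, φ(12) = 4, φ(13) = 12, φ(14) = 6, φ(15) = 8, φ(16) = 8, φ(17) = 16, φ(18) = 6, φ(19) = 18, φ(20) = 8, φ(21) = 12, φ(22) = 10, φ(23) = 22, φ(24) = 8, φ(25) = 20, φ(26) = 12, φ(27) = 18, φ(28) = 12, φ(29) = 28, φ(30) = 8, φ(31) = 30, φ(32) = 16, φ(33) = 20, φ(34) = 16, φ(35) = 24, φ(36) = 12, φ(37) = 36, φ(38) = 18, φ(39) = 24, φ(40) = 16, φ(41) = 40, φ(42) = 12, φ(43) = 42, φ(44) = 20, φ(45) = 24, φ(46) = 22, φ(47) = 46, φ(48) = 16, φ(49) = 42, φ(50) = 20, φ(51) = 32, φ(52) = 24, φ(53) = 52, φ(54) = 18, φ(55) = 40, φ(56) = 24, φ(57) = 36, φ(58) = 28, φ(59) = 58, φ(60) = 16, φ(61) = 60, φ(62) = 30, φ(63) = 36, φ(64) = 32, φ(65) = 48, φ(66) = 20, φ(67) = 66, φ(68) = 32, φ(69) = 44, φ(70) = 24, φ(71) = 70, φ(72) = 24, φ(73) = 72, φ(74) = 36, φ(75) = 40, φ(76) = 36, φ(77) = 60, φ(78) = 24, φ(79) = 78, φ(80) = 32, φ(81) = 54, φ(82) = 40, φ(83) = 82, φ(84) = 24, φ(85) = 64, φ(86) = 42, φ(87) = 56, φ(88) = 40, φ(89) = 88, φ(90) = 24, φ(91) = 72, φ(92) = 44, φ(93) = 60, φ(94) = 46, φ(95) = 72, φ(96) = 32, φ(97) = 96, φ(98) = 42, φ(99) = 60, φ(100) = 40, φ(101) = 100, φ(102) = 32, φ(103) = 102, φ(104) = 48, φ(105) = 48, φ(106) = 52, φ(107) = 106, φ(108) = 36, φ(109) = 108, φ(110) = 40, φ(111) = 72, φ(112) = 48, φ(113) = 112, φ(114) = 36, φ(115) = 88, φ(116) = 56, φ(117) = 72, φ(118) = 58, φ(119) = 96, φ(120) = 32, φ(121) = 110, φ(122) = 60, φ(123) = 80, φ(124) = 60, φ(125) = 100, φ(126) = 36, φ(127) = 126, φ(128) = 64, φ(129) = 84, φ(130) = 48, φ(131) = 130, φ(132) = 40, φ(133) = 108, φ(134) = 66, φ(135) = 72, φ(136) = 64, φ(137) = 136, φ(138) = 44, φ(139) = 138, φ(140) = 48, φ(141) = 92, φ(142) = 70, φ(143) = 120, φ(144) = 48, φ(145) = 112, φ(146) = 72, φ(147) = 84, φ(148) = 72, φ(149) = 148, φ(150) = 40. Summing all 150 values: 6858. (Average order: Σ_{n ≤ x} φ(n) ~ (3/π²) x². For x = 150, (3/π²)·150² ≈ 6839.18.)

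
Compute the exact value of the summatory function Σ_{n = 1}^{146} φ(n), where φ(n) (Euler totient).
Σ_{n ≤ 146} φ(n) = 6514

Compute φ(n) for each 1 ≤ n ≤ 146: φ(1) = 1, φ(2) = 1, φ(3) = 2, φ(4) = 2, φ(5) = 4, φ(6) = 2, φ(7) = 6, φ(8) = 4, φ(9) = 6, φ(10) = 4, φ(11) = 10, φ(12) = 4, φ(13) = 12, φ(14) = 6, φ(15) = 8, φ(16) = 8, φ(17) = 16, φ(18) = 6, φ(19) = 18, φ(20) = 8, φ(21) = 12, φ(22) = 10, φ(23) = 22, φ(24) = 8, φ(25) = 20, φ(26) = 12, φ(27) = 18, φ(28) = 12, φ(29) = 28, φ(30) = 8, φ(31) = 30, φ(32) = 16, φ(33) = 20, φ(34) = 16, φ(35) = 24, φ(36) = 12, φ(37) = 36, φ(38) = 18, φ(39) = 24, φ(40) = 16, φ(41) = 40, φ(42) = 12, φ(43) = 42, φ(44) = 20, φ(45) = 24, φ(46) = 22, φ(47) = 46, φ(48) = 16, φ(49) = 42, φ(50) = 20, φ(51) = 32, φ(52) = 24, φ(53) = 52, φ(54) = 18, φ(55) = 40, φ(56) = 24, φ(57) = 36, φ(58) = 28, φ(59) = 58, φ(60) = 16, φ(61) = 60, φ(62) = 30, φ(63) = 36, φ(64) = 32, φ(65) = 48, φ(66) = 20, φ(67) = 66, φ(68) = 32, φ(69) = 44, φ(70) = 24, φ(71) = 70, φ(72) = 24, φ(73) = 72, φ(74) = 36, φ(75) = 40, φ(76) = 36, φ(77) = 60, φ(78) = 24, φ(79) = 78, φ(80) = 32, φ(81) = 54, φ(82) = 40, φ(83) = 82, φ(84) = 24, φ(85) = 64, φ(86) = 42, φ(87) = 56, φ(88) = 40, φ(89) = 88, φ(90) = 24, φ(91) = 72, φ(92) = 44, φ(93) = 60, φ(94) = 46, φ(95) = 72, φ(96) = 32, φ(97) = 96, φ(98) = 42, φ(99) = 60, φ(100) = 40, φ(101) = 100, φ(102) = 32, φ(103) = 102, φ(104) = 48, φ(105) = 48, φ(106) = 52, φ(107) = 106, φ(108) = 36, φ(109) = 108, φ(110) = 40, φ(111) = 72, φ(112) = 48, φ(113) = 112, φ(114) = 36, φ(115) = 88, φ(116) = 56, φ(117) = 72, φ(118) = 58, φ(119) = 96, φ(120) = 32, φ(121) = 110, φ(122) = 60, φ(123) = 80, φ(124) = 60, φ(125) = 100, φ(126) = 36, φ(127) = 126, φ(128) = 64, φ(129) = 84, φ(130) = 48, φ(131) = 130, φ(132) = 40, φ(133) = 108, φ(134) = 66, φ(135) = 72, φ(136) = 64, φ(137) = 136, φ(138) = 44, φ(139) = 138, φ(140) = 48, φ(141) = 92, φ(142) = 70, φ(143) = 120, φ(144) = 48, φ(145) = 112, φ(146) = 72. Summing all 146 values: 6514. (Average order: Σ_{n ≤ x} φ(n) ~ (3/π²) x². For x = 146, (3/π²)·146² ≈ 6479.29.)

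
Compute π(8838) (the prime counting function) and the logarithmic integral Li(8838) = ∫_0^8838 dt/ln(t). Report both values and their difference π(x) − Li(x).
π(8838) = 1101;  Li(8838) ≈ 1119.14;  π(x) − Li(x) ≈ -18.14.

Direct count of primes ≤ 8838 gives π(8838) = 1101. Numerical evaluation of the logarithmic integral gives Li(8838) ≈ 1119.14. The difference π(x) − Li(x) ≈ -18.14 is typically negative for small/moderate x (Li(x) overestimates), though Littlewood's theorem shows this sign changes infinitely often.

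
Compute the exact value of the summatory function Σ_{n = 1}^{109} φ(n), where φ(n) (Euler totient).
Σ_{n ≤ 109} φ(n) = 3676

Compute φ(n) for each 1 ≤ n ≤ 109: φ(1) = 1, φ(2) = 1, φ(3) = 2, φ(4) = 2, φ(5) = 4, φ(6) = 2, φ(7) = 6, φ(8) = 4, φ(9) = 6, φ(10) = 4, φ(11) = 10, φ(12) = 4, φ(13) = 12, φ(14) = 6, φ(15) = 8, φ(16) = 8, φ(17) = 16, φ(18) = 6, φ(19) = 18, φ(20) = 8, φ(21) = 12, φ(22) = 10, φ(23) = 22, φ(24) = 8, φ(25) = 20, φ(26) = 12, φ(27) = 18, φ(28) = 12, φ(29) = 28, φ(30) = 8, φ(31) = 30, φ(32) = 16, φ(33) = 20, φ(34) = 16, φ(35) = 24, φ(36) = 12, φ(37) = 36, φ(38) = 18, φ(39) = 24, φ(40) = 16, φ(41) = 40, φ(42) = 12, φ(43) = 42, φ(44) = 20, φ(45) = 24, φ(46) = 22, φ(47) = 46, φ(48) = 16, φ(49) = 42, φ(50) = 20, φ(51) = 32, φ(52) = 24, φ(53) = 52, φ(54) = 18, φ(55) = 40, φ(56) = 24, φ(57) = 36, φ(58) = 28, φ(59) = 58, φ(60) = 16, φ(61) = 60, φ(62) = 30, φ(63) = 36, φ(64) = 32, φ(65) = 48, φ(66) = 20, φ(67) = 66, φ(68) = 32, φ(69) = 44, φ(70) = 24, φ(71) = 70, φ(72) = 24, φ(73) = 72, φ(74) = 36, φ(75) = 40, φ(76) = 36, φ(77) = 60, φ(78) = 24, φ(79) = 78, φ(80) = 32, φ(81) = 54, φ(82) = 40, φ(83) = 82, φ(84) = 24, φ(85) = 64, φ(86) = 42, φ(87) = 56, φ(88) = 40, φ(89) = 88, φ(90) = 24, φ(91) = 72, φ(92) = 44, φ(93) = 60, φ(94) = 46, φ(95) = 72, φ(96) = 32, φ(97) = 96, φ(98) = 42, φ(99) = 60, φ(100) = 40, φ(101) = 100, φ(102) = 32, φ(103) = 102, φ(104) = 48, φ(105) = 48, φ(106) = 52, φ(107) = 106, φ(108) = 36, φ(109) = 108. Summing all 109 values: 3676. (Average order: Σ_{n ≤ x} φ(n) ~ (3/π²) x². For x = 109, (3/π²)·109² ≈ 3611.39.)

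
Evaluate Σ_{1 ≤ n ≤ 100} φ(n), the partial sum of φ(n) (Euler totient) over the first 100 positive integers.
Σ_{n ≤ 100} φ(n) = 3044

Compute φ(n) for each 1 ≤ n ≤ 100: φ(1) = 1, φ(2) = 1, φ(3) = 2, φ(4) = 2, φ(5) = 4, φ(6) = 2, φ(7) = 6, φ(8) = 4, φ(9) = 6, φ(10) = 4, φ(11) = 10, φ(12) = 4, φ(13) = 12, φ(14) = 6, φ(15) = 8, φ(16) = 8, φ(17) = 16, φ(18) = 6, φ(19) = 18, φ(20) = 8, φ(21) = 12, φ(22) = 10, φ(23) = 22, φ(24) = 8, φ(25) = 20, φ(26) = 12, φ(27) = 18, φ(28) = 12, φ(29) = 28, φ(30) = 8, φ(31) = 30, φ(32) = 16, φ(33) = 20, φ(34) = 16, φ(35) = 24, φ(36) = 12, φ(37) = 36, φ(38) = 18, φ(39) = 24, φ(40) = 16, φ(41) = 40, φ(42) = 12, φ(43) = 42, φ(44) = 20, φ(45) = 24, φ(46) = 22, φ(47) = 46, φ(48) = 16, φ(49) = 42, φ(50) = 20, φ(51) = 32, φ(52) = 24, φ(53) = 52, φ(54) = 18, φ(55) = 40, φ(56) = 24, φ(57) = 36, φ(58) = 28, φ(59) = 58, φ(60) = 16, φ(61) = 60, φ(62) = 30, φ(63) = 36, φ(64) = 32, φ(65) = 48, φ(66) = 20, φ(67) = 66, φ(68) = 32, φ(69) = 44, φ(70) = 24, φ(71) = 70, φ(72) = 24, φ(73) = 72, φ(74) = 36, φ(75) = 40, φ(76) = 36, φ(77) = 60, φ(78) = 24, φ(79) = 78, φ(80) = 32, φ(81) = 54, φ(82) = 40, φ(83) = 82, φ(84) = 24, φ(85) = 64, φ(86) = 42, φ(87) = 56, φ(88) = 40, φ(89) = 88, φ(90) = 24, φ(91) = 72, φ(92) = 44, φ(93) = 60, φ(94) = 46, φ(95) = 72, φ(96) = 32, φ(97) = 96, φ(98) = 42, φ(99) = 60, φ(100) = 40. Summing all 100 values: 3044. (Average order: Σ_{n ≤ x} φ(n) ~ (3/π²) x². For x = 100, (3/π²)·100² ≈ 3039.64.)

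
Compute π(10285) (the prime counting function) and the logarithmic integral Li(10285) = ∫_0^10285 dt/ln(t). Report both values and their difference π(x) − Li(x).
π(10285) = 1261;  Li(10285) ≈ 1277.03;  π(x) − Li(x) ≈ -16.03.

Direct count of primes ≤ 10285 gives π(10285) = 1261. Numerical evaluation of the logarithmic integral gives Li(10285) ≈ 1277.03. The difference π(x) − Li(x) ≈ -16.03 is typically negative for small/moderate x (Li(x) overestimates), though Littlewood's theorem shows this sign changes infinitely often.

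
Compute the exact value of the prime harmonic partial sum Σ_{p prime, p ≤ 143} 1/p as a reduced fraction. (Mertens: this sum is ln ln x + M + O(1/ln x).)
Σ 1/p = 18825509850919239131453102166593625244431364344421618363/10014646650599190067509233131649940057366334653200433090

π(143) = 34, so the primes ≤ 143 are [2, 3, 5, 7, 11, 13, 17, 19, 23, 29, 31, 37, 41, 43, 47, 53, 59, 61, 67, 71, 73, 79, 83, 89, 97, 101, 103, 107, 109, 113, 127, 131, 137, 139]. Summing 1/p over these primes: 18825509850919239131453102166593625244431364344421618363/10014646650599190067509233131649940057366334653200433090 ≈ 1.8798. Mertens estimate ln ln(143) + 0.2615 ≈ 1.8635.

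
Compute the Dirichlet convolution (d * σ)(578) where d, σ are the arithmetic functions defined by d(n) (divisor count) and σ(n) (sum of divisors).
(d * σ)(578) = 1730

Divisors of 578: [1, 2, 17, 34, 289, 578]. For each d | 578:
  d = 1: d(1) · σ(578/1) = 1 · 921 = 921
  d = 2: d(2) · σ(578/2) = 2 · 307 = 614
  d = 17: d(17) · σ(578/17) = 2 · 54 = 108
  d = 34: d(34) · σ(578/34) = 4 · 18 = 72
  d = 289: d(289) · σ(578/289) = 3 · 3 = 9
  d = 578: d(578) · σ(578/578) = 6 · 1 = 6
Summing: (d * σ)(578) = 921 + 614 + 108 + 72 + 9 + 6 = 1730.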